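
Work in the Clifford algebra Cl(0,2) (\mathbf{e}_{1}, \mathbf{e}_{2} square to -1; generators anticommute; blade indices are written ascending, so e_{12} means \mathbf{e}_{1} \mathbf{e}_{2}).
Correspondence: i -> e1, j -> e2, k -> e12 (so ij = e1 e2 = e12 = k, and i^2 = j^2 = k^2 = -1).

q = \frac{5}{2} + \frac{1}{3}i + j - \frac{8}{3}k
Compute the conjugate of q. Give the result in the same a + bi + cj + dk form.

In blades: q = \frac{5}{2} + \frac{1}{3} e_{1} + e_{2} - \frac{8}{3} e_{12}.
Conjugation here is Clifford conjugation: the scalar is fixed and the grade-1 and grade-2 blades all flip sign, giving \frac{5}{2} - \frac{1}{3} e_{1} - e_{2} + \frac{8}{3} e_{12}; translating back:
Answer: \frac{5}{2} - \frac{1}{3}i - j + \frac{8}{3}k


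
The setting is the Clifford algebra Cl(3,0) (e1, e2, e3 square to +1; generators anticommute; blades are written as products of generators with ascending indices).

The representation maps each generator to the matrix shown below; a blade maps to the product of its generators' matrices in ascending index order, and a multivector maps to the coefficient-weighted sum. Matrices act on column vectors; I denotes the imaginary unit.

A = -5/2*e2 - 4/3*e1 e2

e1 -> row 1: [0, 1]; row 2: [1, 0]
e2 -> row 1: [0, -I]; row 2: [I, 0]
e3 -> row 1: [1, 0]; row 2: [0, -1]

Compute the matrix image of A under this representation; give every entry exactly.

Bivector images (products of the table entries): rho(e1 e2) = rho(e1)rho(e2) = row 1: [I, 0]; row 2: [0, -I].
M = (-5/2)*rho(e2) + (-4/3)*rho(e1 e2), summed entrywise:
Answer: row 1: [-4*I/3, 5*I/2]; row 2: [-5*I/2, 4*I/3]


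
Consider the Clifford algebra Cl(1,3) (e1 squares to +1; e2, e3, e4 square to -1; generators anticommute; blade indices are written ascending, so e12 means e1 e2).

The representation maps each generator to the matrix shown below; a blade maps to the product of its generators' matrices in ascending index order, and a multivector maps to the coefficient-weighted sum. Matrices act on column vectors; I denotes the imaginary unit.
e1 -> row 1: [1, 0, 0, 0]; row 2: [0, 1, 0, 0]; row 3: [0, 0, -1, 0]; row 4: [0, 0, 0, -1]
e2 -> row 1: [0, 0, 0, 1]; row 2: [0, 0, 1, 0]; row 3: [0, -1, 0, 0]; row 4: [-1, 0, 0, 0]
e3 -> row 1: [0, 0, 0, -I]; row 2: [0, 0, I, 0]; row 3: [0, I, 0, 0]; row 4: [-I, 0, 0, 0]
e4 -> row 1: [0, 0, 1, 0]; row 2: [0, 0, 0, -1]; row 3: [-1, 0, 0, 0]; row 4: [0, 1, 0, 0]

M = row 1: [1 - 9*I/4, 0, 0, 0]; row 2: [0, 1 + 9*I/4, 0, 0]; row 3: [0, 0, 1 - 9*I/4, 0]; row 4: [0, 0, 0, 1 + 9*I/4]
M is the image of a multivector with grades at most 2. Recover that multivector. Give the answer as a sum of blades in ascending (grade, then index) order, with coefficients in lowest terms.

Method: the blade images are trace-orthogonal — tr(rho(e_A) rho(e_B)^-1) = 4 if A = B and 0 otherwise — and rho(e_A)^-1 = (e_A)^2 * rho(e_A) with (e_A)^2 = +1 or -1, so the coefficient of e_A in the preimage is (e_A)^2 * tr(M rho(e_A))/4.
Nonzero projections over blades of grade <= 2: 1: (1)^2 = +1, tr(M 1) = 4, coefficient 1; e23: (e23)^2 = -1, tr(M rho(e23)) = -9, coefficient 9/4. Every other blade of grade <= 2 projects to 0.
Answer: 1 + 9/4*e23


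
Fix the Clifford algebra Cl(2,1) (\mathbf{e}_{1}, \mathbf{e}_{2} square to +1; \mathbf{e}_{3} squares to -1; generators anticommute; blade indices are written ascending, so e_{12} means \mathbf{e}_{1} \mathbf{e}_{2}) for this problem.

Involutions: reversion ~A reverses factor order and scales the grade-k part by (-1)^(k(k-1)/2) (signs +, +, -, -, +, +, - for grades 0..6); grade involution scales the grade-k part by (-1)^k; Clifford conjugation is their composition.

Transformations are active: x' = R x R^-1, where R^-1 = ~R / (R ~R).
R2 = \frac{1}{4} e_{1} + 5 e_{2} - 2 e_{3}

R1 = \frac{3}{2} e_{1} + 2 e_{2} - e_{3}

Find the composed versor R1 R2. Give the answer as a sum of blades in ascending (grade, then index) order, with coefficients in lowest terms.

Distribute over the terms of R1 (each basis-blade product reordered to ascending indices, repeated generators contracted through their squares):
(\frac{3}{2} e_{1}) R2 = \frac{3}{8} + \frac{15}{2} e_{12} - 3 e_{13}
(2 e_{2}) R2 = 10 - \frac{1}{2} e_{12} - 4 e_{23}
(-e_{3}) R2 = -2 + \frac{1}{4} e_{13} + 5 e_{23}
Summing the partial products and collecting blades:
Answer: \frac{67}{8} + 7 e_{12} - \frac{11}{4} e_{13} + e_{23}


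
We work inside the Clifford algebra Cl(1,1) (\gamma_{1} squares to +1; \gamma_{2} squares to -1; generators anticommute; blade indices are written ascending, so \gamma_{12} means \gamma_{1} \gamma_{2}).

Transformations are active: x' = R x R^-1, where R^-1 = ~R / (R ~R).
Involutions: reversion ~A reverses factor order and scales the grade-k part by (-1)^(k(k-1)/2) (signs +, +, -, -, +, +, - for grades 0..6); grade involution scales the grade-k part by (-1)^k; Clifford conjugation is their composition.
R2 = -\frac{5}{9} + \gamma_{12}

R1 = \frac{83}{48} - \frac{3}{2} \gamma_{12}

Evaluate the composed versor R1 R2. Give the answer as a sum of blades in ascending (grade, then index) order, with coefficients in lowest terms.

Distribute over the terms of R1 (each basis-blade product reordered to ascending indices, repeated generators contracted through their squares):
(\frac{83}{48}) R2 = -\frac{415}{432} + \frac{83}{48} \gamma_{12}
(-\frac{3}{2} \gamma_{12}) R2 = -\frac{3}{2} + \frac{5}{6} \gamma_{12}
Summing the partial products and collecting blades:
Answer: -\frac{1063}{432} + \frac{41}{16} \gamma_{12}


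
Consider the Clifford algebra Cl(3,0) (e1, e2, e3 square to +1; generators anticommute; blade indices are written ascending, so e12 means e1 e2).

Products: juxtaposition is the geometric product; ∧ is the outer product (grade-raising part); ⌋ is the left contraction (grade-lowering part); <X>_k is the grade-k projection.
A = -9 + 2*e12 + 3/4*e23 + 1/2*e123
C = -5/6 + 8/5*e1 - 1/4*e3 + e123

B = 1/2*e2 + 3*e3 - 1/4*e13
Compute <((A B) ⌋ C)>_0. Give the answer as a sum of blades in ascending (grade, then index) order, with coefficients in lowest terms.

step 1: e1 - 19/8*e2 - 219/8*e3 + 21/16*e12 + 2*e13 + 1/2*e23 + 6*e123
step 2: 391/160 - 1/2*e1 + 2*e2 - 21/16*e3 - 219/8*e12 + 19/8*e13 + e23
step 3: 391/160
Answer: 391/160


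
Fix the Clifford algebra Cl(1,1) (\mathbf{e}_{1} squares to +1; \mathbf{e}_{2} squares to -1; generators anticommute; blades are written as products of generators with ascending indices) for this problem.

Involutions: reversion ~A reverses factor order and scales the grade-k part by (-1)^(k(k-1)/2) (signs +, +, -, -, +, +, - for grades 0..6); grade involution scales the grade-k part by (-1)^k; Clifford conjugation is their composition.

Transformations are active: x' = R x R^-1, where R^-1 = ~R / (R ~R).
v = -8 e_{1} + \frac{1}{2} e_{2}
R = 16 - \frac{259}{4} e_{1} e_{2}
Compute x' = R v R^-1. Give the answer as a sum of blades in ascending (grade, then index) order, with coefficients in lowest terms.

~R = 16 + \frac{259}{4} e_{1} e_{2}, and R ~R = -\frac{62985}{16}, so R^-1 = ~R / (-\frac{62985}{16}).
R v = -\frac{765}{8} e_{1} - 510 e_{2}
Answer: \frac{2168}{247} e_{1} + \frac{1801}{494} e_{2}


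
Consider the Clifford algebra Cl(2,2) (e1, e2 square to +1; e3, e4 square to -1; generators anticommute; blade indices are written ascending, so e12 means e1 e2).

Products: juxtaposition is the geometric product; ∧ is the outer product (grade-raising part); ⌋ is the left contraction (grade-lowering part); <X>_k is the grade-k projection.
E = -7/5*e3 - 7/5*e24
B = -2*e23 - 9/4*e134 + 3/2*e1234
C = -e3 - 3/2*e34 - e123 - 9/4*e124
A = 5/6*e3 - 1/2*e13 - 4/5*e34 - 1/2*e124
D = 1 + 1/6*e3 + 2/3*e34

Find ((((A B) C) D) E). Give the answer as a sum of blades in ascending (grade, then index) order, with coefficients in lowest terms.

step 1: -9/5*e1 - 5/3*e2 + 3/4*e3 + 9/8*e4 + 11/5*e12 - 15/8*e14 + 9/8*e23 + 47/20*e24 - 5/4*e124 + e134
step 2: 57/16 - 393/80*e1 - 99/32*e2 + 41/80*e3 + 243/40*e4 + 105/32*e12 + 707/240*e13 - 19/4*e14 + 263/120*e23 + 379/80*e24 + 19/8*e34 - 13/40*e123 + 161/160*e134 + 119/40*e234 - 409/80*e1234
step 3: 303/160 - 8747/1440*e1 - 7837/1440*e2 + 165/32*e3 + 1471/240*e4 + 1079/160*e12 - 499/480*e13 - 18853/2880*e14 + 1547/320*e23 + 679/180*e24 + 299/80*e34 + 71/320*e123 - 61/96*e124 - 709/480*e134 + 59/480*e234 - 117/40*e1234
step 4: 13951/7200 - 679/1200*e1 - 8701/4800*e2 - 119/48*e3 + 3437/1440*e4 + 34111/3600*e12 + 6349/1440*e13 - 553/75*e14 + 92533/7200*e23 - 847/300*e24 + 2947/192*e34 - 13811/1200*e123 + 90713/7200*e124 - 63749/7200*e134 + 89999/7200*e234 - 469/200*e1234
Answer: 13951/7200 - 679/1200*e1 - 8701/4800*e2 - 119/48*e3 + 3437/1440*e4 + 34111/3600*e12 + 6349/1440*e13 - 553/75*e14 + 92533/7200*e23 - 847/300*e24 + 2947/192*e34 - 13811/1200*e123 + 90713/7200*e124 - 63749/7200*e134 + 89999/7200*e234 - 469/200*e1234


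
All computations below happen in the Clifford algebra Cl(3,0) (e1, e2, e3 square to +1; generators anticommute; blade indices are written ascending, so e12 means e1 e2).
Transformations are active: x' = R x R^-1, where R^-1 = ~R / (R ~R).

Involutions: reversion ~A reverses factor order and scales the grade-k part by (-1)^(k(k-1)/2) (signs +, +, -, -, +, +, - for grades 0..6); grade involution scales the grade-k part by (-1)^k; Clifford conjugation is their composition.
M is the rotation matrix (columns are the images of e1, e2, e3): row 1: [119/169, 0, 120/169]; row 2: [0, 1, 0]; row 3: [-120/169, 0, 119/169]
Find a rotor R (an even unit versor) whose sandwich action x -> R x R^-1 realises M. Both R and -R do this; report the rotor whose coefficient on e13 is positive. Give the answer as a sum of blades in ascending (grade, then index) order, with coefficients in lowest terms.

Method: write R = a + b12*e12 + b13*e13 + b23*e23 with a^2 + b12^2 + b13^2 + b23^2 = 1 (so R^-1 = ~R). Expanding the columns R e_j ~R gives tr M = 4a^2 - 1 and, from the antisymmetric part, M21 - M12 = -4a*b12, M13 - M31 = 4a*b13, M32 - M23 = -4a*b23.
Here tr M = 407/169, so a^2 = (1 + tr M)/4 = 144/169 and a = ±12/13. Taking a = 12/13: M21 - M12 = 0, M13 - M31 = 240/169, M32 - M23 = 0, giving b12 = 0, b13 = 5/13, b23 = 0, i.e. R = 12/13 + 5/13*e13.
Its e13 coefficient is already positive.
Answer: 12/13 + 5/13*e13. Note: both R and -R realise this M (trace 407/169); the covering map identifies them, and the e13-coefficient sign is the tie-breaker.


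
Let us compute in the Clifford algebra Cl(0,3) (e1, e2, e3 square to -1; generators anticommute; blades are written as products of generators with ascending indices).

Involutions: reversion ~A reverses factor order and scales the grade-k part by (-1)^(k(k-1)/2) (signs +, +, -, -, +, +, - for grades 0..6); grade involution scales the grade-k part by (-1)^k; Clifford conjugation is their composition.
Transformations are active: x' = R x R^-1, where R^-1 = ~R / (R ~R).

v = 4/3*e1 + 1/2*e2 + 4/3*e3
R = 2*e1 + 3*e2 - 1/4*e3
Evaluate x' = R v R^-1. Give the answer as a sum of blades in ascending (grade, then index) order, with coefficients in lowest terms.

~R = 2*e1 + 3*e2 - 1/4*e3, and R ~R = -209/16, so R^-1 = ~R / (-209/16).
R v = -23/6 - 3*e1 e2 + 3*e1 e3 + 33/8*e2 e3
Answer: -100/627*e1 + 527/418*e2 - 928/627*e3


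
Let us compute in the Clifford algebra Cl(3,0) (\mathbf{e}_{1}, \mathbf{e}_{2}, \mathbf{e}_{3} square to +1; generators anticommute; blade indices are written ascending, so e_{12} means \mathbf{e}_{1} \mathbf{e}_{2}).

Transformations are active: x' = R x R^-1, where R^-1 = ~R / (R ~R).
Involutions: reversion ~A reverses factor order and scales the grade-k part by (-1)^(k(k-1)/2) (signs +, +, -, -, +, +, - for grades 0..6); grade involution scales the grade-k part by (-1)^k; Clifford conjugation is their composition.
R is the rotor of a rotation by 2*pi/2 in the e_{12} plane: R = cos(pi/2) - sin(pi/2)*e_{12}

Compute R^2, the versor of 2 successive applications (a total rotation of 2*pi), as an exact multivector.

Half-angle bookkeeping: 2 applications in e_{12} add up to rotor phase 2*pi/2 = \pi, so R^2 = cos(\pi) - sin(\pi)*e_{12}.
cos(\pi) = -1 and sin(\pi) = 0, so R^2 = -1. The total rotation 2*pi is 1 full turn, so every vector returns to itself, yet the rotor is -1, on the OTHER sheet of the double cover (an odd number of 2*pi turns).
Answer: -1


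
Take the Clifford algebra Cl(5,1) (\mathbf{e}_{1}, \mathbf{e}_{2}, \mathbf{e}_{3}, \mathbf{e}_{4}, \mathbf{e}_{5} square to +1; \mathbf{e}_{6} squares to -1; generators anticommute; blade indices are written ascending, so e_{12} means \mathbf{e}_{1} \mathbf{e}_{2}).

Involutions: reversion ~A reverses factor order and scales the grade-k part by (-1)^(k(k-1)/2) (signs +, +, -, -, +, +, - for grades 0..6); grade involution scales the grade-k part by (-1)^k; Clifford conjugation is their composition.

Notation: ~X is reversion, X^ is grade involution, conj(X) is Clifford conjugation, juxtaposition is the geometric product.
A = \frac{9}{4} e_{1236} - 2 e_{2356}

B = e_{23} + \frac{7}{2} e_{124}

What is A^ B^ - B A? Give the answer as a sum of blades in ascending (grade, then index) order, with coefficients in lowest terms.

first term: -\frac{9}{4} e_{16} + 2 e_{56} - \frac{63}{8} e_{346} - 7 e_{13456}
second term: -\frac{9}{4} e_{16} + 2 e_{56} + \frac{63}{8} e_{346} - 7 e_{13456}
Answer: -\frac{63}{4} e_{346}


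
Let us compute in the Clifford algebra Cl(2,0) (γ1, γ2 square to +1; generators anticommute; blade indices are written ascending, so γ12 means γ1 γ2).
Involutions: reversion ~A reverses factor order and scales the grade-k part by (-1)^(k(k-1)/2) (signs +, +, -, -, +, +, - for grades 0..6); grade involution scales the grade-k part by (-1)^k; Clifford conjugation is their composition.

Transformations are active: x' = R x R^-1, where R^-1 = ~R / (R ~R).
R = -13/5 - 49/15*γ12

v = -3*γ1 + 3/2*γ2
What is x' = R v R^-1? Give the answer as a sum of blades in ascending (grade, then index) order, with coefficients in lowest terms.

~R = -13/5 + 49/15*γ12, and R ~R = 3922/225, so R^-1 = ~R / (3922/225).
R v = 29/10*γ1 - 137/10*γ2
Answer: 8373/3922*γ1 + 5073/1961*γ2


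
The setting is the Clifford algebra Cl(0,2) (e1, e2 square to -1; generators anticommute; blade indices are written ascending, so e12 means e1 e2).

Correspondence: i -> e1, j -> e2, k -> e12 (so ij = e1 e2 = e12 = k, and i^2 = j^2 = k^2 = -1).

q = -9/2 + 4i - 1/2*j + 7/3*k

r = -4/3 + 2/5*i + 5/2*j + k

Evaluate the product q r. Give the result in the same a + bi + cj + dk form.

In blades: q = -9/2 + 4*e1 - 1/2*e2 + 7/3*e12, r = -4/3 + 2/5*e1 + 5/2*e2 + e12.
Distribute q over r term by term (generator squares from the signature, products reordered to ascending indices): (-9/2)*r = 6 - 9/5*e1 - 45/4*e2 - 9/2*e12; (4*e1)*r = -8/5 - 16/3*e1 - 4*e2 + 10*e12; (-1/2*e2)*r = 5/4 - 1/2*e1 + 2/3*e2 + 1/5*e12; (7/3*e12)*r = -7/3 - 35/6*e1 + 14/15*e2 - 28/9*e12.
Sum: 199/60 - 202/15*e1 - 273/20*e2 + 233/90*e12; translating back through the correspondence:
Answer: 199/60 - 202/15*i - 273/20*j + 233/90*k


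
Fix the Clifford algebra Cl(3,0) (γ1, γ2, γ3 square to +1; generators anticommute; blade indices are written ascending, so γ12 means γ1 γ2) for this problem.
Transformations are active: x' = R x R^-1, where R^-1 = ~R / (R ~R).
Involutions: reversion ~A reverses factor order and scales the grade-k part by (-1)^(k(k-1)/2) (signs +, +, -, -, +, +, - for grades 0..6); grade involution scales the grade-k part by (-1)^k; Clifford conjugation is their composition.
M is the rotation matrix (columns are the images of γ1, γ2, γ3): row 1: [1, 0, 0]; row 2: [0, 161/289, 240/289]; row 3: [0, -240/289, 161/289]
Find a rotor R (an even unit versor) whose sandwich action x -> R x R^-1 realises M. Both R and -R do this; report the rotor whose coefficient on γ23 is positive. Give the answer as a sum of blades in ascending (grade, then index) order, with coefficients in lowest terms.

Method: write R = a + b12*γ12 + b13*γ13 + b23*γ23 with a^2 + b12^2 + b13^2 + b23^2 = 1 (so R^-1 = ~R). Expanding the columns R e_j ~R gives tr M = 4a^2 - 1 and, from the antisymmetric part, M21 - M12 = -4a*b12, M13 - M31 = 4a*b13, M32 - M23 = -4a*b23.
Here tr M = 611/289, so a^2 = (1 + tr M)/4 = 225/289 and a = ±15/17. Taking a = 15/17: M21 - M12 = 0, M13 - M31 = 0, M32 - M23 = -480/289, giving b12 = 0, b13 = 0, b23 = 8/17, i.e. R = 15/17 + 8/17*γ23.
Its γ23 coefficient is already positive.
Answer: 15/17 + 8/17*γ23. Why the constraint matters: R and -R act identically through the sandwich — M has trace 611/289 either way — so only the sign condition on γ23 picks one of the two preimages.


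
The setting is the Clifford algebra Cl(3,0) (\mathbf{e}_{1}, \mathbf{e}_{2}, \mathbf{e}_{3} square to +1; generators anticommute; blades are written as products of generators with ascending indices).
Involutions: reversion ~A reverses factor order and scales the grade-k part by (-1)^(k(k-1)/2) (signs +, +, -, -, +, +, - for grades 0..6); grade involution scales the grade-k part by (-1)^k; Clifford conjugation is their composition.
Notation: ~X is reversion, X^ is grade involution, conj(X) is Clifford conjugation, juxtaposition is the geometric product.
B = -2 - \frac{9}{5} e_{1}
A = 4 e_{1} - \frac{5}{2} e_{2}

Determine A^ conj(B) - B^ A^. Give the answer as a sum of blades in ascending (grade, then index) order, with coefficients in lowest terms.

first term: -\frac{36}{5} + 8 e_{1} - 5 e_{2} - \frac{9}{2} e_{1} e_{2}
second term: -\frac{36}{5} + 8 e_{1} - 5 e_{2} + \frac{9}{2} e_{1} e_{2}
Answer: -9 e_{1} e_{2}


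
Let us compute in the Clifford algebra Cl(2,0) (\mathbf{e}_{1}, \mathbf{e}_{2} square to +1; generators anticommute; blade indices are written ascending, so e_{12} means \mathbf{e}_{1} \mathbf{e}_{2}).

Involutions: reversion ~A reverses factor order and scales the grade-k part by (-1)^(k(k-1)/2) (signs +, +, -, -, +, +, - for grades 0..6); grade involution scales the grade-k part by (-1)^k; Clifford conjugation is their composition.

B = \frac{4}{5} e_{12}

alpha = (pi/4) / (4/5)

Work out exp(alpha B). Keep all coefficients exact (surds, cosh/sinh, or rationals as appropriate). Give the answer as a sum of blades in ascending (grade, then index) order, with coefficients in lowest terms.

B^2 = (\frac{4}{5})^2*(e_{12})^2 = \frac{16}{25}*(-1) = -\frac{16}{25} (a basis 2-blade squares to minus the product of its generators' squares).
B^2 = -\frac{16}{25} — B^2 < 0, so the exponential closes trigonometrically: l = \frac{4}{5}, alpha*l = \frac{\pi}{4}, so exp(alpha B) = cos(\frac{\pi}{4}) + (sin(\frac{\pi}{4})/(\frac{4}{5}))*B = \frac{\sqrt{2}}{2} + (\frac{5 \sqrt{2}}{8})*B.
Answer: \frac{\sqrt{2}}{2} + \frac{\sqrt{2}}{2} e_{12}


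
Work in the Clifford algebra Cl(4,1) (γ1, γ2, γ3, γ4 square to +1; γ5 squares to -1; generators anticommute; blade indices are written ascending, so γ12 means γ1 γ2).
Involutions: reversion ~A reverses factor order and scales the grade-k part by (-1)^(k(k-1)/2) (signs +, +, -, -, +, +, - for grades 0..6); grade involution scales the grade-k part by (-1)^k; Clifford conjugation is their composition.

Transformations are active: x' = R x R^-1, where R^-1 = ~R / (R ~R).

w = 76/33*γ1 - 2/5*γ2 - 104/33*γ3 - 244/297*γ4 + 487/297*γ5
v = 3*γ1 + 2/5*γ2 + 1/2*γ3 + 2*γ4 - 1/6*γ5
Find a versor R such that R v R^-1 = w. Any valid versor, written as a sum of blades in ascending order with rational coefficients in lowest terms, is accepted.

Sketch: the shared square 3011/225 makes R = v + w = 175/33*γ1 - 175/66*γ3 + 350/297*γ4 + 875/594*γ5 the natural versor; its sandwich fixes that direction, negates (v - w)/2, and sends v to w.
Answer: 175/33*γ1 - 175/66*γ3 + 350/297*γ4 + 875/594*γ5


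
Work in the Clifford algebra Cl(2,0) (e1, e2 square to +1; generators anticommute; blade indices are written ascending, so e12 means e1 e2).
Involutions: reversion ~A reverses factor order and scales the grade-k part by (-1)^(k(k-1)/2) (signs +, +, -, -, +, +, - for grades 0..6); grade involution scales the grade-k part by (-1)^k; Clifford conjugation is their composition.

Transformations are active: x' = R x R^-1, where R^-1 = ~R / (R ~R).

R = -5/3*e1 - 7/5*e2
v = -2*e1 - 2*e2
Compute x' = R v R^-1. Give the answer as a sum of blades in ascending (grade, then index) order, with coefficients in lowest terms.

~R = -5/3*e1 - 7/5*e2, and R ~R = 1066/225, so R^-1 = ~R / (1066/225).
R v = 92/15 + 8/15*e12
Answer: -1234/533*e1 - 866/533*e2


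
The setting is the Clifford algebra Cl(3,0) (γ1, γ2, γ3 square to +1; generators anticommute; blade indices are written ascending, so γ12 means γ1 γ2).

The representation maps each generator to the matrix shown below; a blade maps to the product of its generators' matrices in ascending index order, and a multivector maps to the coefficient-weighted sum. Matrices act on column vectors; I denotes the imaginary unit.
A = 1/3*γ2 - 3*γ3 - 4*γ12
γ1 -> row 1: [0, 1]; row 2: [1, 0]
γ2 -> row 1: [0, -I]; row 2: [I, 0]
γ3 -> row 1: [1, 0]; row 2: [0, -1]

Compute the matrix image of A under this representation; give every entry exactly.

Bivector images (products of the table entries): rho(γ12) = rho(γ1)rho(γ2) = row 1: [I, 0]; row 2: [0, -I].
M = (1/3)*rho(γ2) + (-3)*rho(γ3) + (-4)*rho(γ12), summed entrywise:
Answer: row 1: [-3 - 4*I, -I/3]; row 2: [I/3, 3 + 4*I]


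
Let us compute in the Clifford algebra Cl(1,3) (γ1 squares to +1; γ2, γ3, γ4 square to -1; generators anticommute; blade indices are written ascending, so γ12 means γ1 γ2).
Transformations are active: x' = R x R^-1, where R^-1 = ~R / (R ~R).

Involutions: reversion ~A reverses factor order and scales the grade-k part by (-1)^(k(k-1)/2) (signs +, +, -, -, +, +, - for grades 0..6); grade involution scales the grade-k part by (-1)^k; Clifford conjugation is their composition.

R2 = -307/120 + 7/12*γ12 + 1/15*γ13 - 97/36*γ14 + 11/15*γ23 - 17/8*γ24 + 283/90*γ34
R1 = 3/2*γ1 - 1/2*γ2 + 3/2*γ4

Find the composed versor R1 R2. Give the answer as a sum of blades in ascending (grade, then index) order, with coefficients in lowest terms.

Distribute over the terms of R1 (each basis-blade product reordered to ascending indices, repeated generators contracted through their squares):
(3/2*γ1) R2 = -307/80*γ1 + 7/8*γ2 + 1/10*γ3 - 97/24*γ4 + 11/10*γ123 - 51/16*γ124 + 283/60*γ134
(-1/2*γ2) R2 = -7/24*γ1 + 307/240*γ2 + 11/30*γ3 - 17/16*γ4 + 1/30*γ123 - 97/72*γ124 - 283/180*γ234
(3/2*γ4) R2 = -97/24*γ1 - 51/16*γ2 + 283/60*γ3 - 307/80*γ4 + 7/8*γ124 + 1/10*γ134 + 11/10*γ234
Summing the partial products and collecting blades:
Answer: -1961/240*γ1 - 31/30*γ2 + 311/60*γ3 - 1073/120*γ4 + 17/15*γ123 - 527/144*γ124 + 289/60*γ134 - 17/36*γ234


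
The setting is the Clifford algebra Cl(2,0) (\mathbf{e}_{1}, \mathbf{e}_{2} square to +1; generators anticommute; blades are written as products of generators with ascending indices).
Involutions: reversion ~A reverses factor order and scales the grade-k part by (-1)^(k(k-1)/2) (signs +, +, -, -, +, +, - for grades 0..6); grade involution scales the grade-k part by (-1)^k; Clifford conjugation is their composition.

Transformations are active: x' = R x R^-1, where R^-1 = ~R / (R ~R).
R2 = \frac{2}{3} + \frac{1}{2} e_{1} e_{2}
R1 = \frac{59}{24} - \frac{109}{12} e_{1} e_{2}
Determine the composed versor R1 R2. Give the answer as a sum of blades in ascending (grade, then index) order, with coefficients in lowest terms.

Distribute over the terms of R1 (each basis-blade product reordered to ascending indices, repeated generators contracted through their squares):
(\frac{59}{24}) R2 = \frac{59}{36} + \frac{59}{48} e_{1} e_{2}
(-\frac{109}{12} e_{1} e_{2}) R2 = \frac{109}{24} - \frac{109}{18} e_{1} e_{2}
Summing the partial products and collecting blades:
Answer: \frac{445}{72} - \frac{695}{144} e_{1} e_{2}


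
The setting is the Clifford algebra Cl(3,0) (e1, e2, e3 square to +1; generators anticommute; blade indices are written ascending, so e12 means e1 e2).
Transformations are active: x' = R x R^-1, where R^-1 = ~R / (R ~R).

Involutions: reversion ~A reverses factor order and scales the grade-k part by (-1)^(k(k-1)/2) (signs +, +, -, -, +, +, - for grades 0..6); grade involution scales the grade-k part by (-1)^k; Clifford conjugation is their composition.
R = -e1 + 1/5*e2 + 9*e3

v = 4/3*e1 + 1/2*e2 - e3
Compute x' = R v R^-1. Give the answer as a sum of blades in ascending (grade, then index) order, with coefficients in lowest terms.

~R = -e1 + 1/5*e2 + 9*e3, and R ~R = 2051/25, so R^-1 = ~R / (2051/25).
R v = -307/30 - 23/30*e12 - 11*e13 - 47/10*e23
Answer: -2223/2051*e1 - 6767/12306*e2 - 2554/2051*e3


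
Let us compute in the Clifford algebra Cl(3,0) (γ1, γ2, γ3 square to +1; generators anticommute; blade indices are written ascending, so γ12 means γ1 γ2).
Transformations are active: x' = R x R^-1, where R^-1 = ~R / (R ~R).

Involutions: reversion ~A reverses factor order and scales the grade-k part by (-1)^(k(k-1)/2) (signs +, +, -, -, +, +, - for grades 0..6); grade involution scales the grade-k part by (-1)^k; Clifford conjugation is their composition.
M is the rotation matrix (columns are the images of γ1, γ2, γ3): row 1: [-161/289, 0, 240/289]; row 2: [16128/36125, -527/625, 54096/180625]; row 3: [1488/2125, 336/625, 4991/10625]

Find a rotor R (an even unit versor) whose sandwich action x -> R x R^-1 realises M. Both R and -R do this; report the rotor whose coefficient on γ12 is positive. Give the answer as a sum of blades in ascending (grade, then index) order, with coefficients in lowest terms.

Method: write R = a + b12*γ12 + b13*γ13 + b23*γ23 with a^2 + b12^2 + b13^2 + b23^2 = 1 (so R^-1 = ~R). Expanding the columns R e_j ~R gives tr M = 4a^2 - 1 and, from the antisymmetric part, M21 - M12 = -4a*b12, M13 - M31 = 4a*b13, M32 - M23 = -4a*b23.
Here tr M = -168081/180625, so a^2 = (1 + tr M)/4 = 3136/180625 and a = ±56/425. Taking a = 56/425: M21 - M12 = 16128/36125, M13 - M31 = 4704/36125, M32 - M23 = 43008/180625, giving b12 = -72/85, b13 = 21/85, b23 = -192/425, i.e. R = 56/425 - 72/85*γ12 + 21/85*γ13 - 192/425*γ23.
Its γ12 coefficient is negative, so report the other preimage -R.
Answer: -56/425 + 72/85*γ12 - 21/85*γ13 + 192/425*γ23. Note: both R and -R realise this M (trace -168081/180625); the covering map identifies them, and the γ12-coefficient sign is the tie-breaker.


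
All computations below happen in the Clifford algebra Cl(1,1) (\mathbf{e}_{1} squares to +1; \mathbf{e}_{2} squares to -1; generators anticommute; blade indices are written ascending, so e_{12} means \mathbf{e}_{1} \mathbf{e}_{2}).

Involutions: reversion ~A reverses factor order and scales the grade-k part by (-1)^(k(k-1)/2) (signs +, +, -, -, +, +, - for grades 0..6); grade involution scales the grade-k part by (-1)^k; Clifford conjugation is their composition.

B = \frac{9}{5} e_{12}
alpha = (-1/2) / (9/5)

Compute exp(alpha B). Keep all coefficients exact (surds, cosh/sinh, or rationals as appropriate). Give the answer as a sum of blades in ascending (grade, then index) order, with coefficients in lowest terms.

B^2 = (\frac{9}{5})^2*(e_{12})^2 = \frac{81}{25}*(+1) = \frac{81}{25} (a basis 2-blade squares to minus the product of its generators' squares).
B^2 = \frac{81}{25} — since the square is positive, the closed form is hyperbolic: l = \frac{9}{5}, alpha*l = - \frac{1}{2}, so exp(alpha B) = cosh(- \frac{1}{2}) + (sinh(- \frac{1}{2})/(\frac{9}{5}))*B = \cosh{\left(\frac{1}{2} \right)} + (- \frac{5 \sinh{\left(\frac{1}{2} \right)}}{9})*B.
Answer: \cosh{\left(\frac{1}{2} \right)} - \sinh{\left(\frac{1}{2} \right)} e_{12}


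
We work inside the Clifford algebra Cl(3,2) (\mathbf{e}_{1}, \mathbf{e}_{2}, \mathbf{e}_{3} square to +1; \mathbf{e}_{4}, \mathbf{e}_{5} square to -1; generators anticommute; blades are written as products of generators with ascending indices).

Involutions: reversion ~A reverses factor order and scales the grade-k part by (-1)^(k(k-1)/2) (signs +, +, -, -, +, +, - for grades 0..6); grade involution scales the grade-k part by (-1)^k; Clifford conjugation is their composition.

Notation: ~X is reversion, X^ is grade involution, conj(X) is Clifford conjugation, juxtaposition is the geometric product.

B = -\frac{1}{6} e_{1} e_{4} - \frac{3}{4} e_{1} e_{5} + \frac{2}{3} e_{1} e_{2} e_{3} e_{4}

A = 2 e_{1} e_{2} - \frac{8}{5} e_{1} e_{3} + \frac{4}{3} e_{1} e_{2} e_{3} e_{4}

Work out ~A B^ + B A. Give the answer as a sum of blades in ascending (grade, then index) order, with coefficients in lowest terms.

first term: -\frac{8}{9} - \frac{2}{9} e_{2} e_{3} + \frac{11}{15} e_{2} e_{4} - \frac{3}{2} e_{2} e_{5} + \frac{8}{5} e_{3} e_{4} + \frac{6}{5} e_{3} e_{5} + e_{2} e_{3} e_{4} e_{5}
second term: -\frac{8}{9} - \frac{2}{9} e_{2} e_{3} - \frac{7}{5} e_{2} e_{4} - \frac{3}{2} e_{2} e_{5} - \frac{16}{15} e_{3} e_{4} + \frac{6}{5} e_{3} e_{5} - e_{2} e_{3} e_{4} e_{5}
Answer: -\frac{16}{9} - \frac{4}{9} e_{2} e_{3} - \frac{2}{3} e_{2} e_{4} - 3 e_{2} e_{5} + \frac{8}{15} e_{3} e_{4} + \frac{12}{5} e_{3} e_{5}


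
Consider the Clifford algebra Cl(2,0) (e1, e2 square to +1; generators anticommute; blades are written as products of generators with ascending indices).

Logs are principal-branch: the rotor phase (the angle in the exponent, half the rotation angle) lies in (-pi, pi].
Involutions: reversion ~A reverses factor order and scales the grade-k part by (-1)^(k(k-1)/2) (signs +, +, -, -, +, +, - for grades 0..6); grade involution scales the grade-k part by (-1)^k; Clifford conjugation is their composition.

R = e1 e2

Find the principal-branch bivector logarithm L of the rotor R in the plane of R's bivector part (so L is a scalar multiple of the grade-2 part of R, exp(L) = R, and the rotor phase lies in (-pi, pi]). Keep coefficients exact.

The scalar part of R is 0, and that scalar determines the rotor phase on the principal branch; recovering the unit plane as bivector-part over sine of the phase gives L = phase * plane.
Concretely: cos(phase) = 0 gives phase = ±pi/2, and since phase/sin(phase) is even the sign is immaterial: L = (phase/sin(phase)) * <R>_2 = (pi/2) * <R>_2.
Answer: pi/2*e1 e2


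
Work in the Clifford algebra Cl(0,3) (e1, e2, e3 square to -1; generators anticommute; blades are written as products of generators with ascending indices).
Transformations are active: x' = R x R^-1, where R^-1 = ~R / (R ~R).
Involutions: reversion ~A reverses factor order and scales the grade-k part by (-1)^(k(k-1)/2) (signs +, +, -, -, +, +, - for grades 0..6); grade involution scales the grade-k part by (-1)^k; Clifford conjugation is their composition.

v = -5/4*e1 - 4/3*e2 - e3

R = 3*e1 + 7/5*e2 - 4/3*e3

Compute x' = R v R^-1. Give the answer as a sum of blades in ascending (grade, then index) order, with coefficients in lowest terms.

~R = 3*e1 + 7/5*e2 - 4/3*e3, and R ~R = -2866/225, so R^-1 = ~R / (-2866/225).
R v = 257/60 - 9/4*e1 e2 - 14/3*e1 e3 - 143/45*e2 e3
Answer: -1100/1433*e1 + 6737/17196*e2 + 2718/1433*e3


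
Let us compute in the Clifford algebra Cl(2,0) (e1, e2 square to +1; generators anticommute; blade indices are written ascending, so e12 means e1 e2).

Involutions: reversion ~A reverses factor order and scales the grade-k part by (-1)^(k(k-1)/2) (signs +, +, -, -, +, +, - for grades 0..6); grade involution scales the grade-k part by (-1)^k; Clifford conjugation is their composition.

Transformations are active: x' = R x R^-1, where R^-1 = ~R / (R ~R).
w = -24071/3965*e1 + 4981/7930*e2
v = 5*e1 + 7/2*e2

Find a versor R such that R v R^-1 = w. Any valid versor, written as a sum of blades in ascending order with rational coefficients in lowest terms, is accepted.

Construction: equal norms (both 149/4) license R = v + w = -4246/3965*e1 + 16368/3965*e2 — nothing changes along that direction, while (v - w)/2 changes sign, so v maps onto w.
Answer: -4246/3965*e1 + 16368/3965*e2


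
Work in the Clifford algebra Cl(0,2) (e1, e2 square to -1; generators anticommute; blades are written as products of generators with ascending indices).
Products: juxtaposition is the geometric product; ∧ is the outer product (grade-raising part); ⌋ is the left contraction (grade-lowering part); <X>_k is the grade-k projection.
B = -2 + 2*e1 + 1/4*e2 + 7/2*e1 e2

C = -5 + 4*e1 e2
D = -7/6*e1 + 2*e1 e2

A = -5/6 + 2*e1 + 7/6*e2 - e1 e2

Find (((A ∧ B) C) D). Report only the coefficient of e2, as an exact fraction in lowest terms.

step 1: 5/3 - 17/3*e1 - 61/24*e2 - 11/4*e1 e2
step 2: 8/3 + 109/6*e1 + 283/8*e2 + 245/12*e1 e2
step 3: -707/36 + 2435/36*e1 - 4331/72*e2 + 2237/48*e1 e2
Answer: -4331/72


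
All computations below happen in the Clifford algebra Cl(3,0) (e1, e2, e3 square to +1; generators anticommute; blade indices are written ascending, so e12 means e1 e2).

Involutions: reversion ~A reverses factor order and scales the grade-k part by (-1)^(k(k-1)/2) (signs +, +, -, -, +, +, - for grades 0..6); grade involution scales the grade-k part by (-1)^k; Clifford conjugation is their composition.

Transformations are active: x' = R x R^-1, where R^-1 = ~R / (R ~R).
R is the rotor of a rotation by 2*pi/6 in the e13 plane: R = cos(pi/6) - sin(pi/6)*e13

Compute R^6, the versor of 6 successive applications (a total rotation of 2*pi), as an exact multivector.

The rotor phase is half the rotation angle and phases add under composition, so 6 steps in the e13 plane accumulate phase 6*(pi/6) = pi: R^6 = cos(pi) - sin(pi)*e13.
cos(pi) = -1 and sin(pi) = 0, so R^6 = -1. The total rotation 2*pi is 1 full turn, so every vector returns to itself, yet the rotor is -1, on the OTHER sheet of the double cover (an odd number of 2*pi turns).
Answer: -1


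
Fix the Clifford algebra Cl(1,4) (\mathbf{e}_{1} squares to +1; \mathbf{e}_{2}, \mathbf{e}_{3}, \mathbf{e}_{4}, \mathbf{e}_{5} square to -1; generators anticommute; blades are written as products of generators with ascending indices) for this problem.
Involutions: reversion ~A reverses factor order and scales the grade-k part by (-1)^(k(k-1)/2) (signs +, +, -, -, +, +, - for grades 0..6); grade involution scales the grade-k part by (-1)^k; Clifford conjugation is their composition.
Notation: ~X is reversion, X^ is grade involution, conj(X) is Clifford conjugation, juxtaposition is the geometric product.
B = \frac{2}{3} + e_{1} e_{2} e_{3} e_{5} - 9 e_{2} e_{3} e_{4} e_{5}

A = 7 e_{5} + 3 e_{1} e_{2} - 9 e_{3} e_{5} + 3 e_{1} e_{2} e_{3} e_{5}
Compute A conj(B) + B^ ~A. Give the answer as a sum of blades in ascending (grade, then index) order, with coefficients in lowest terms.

first term: -3 + \frac{14}{3} e_{5} + 11 e_{1} e_{2} + 27 e_{1} e_{4} + 81 e_{2} e_{4} - 3 e_{3} e_{5} + 7 e_{1} e_{2} e_{3} - 63 e_{2} e_{3} e_{4} + 2 e_{1} e_{2} e_{3} e_{5} + 27 e_{1} e_{3} e_{4} e_{5}
second term: -3 + \frac{14}{3} e_{5} - 11 e_{1} e_{2} - 27 e_{1} e_{4} - 81 e_{2} e_{4} + 3 e_{3} e_{5} - 7 e_{1} e_{2} e_{3} + 63 e_{2} e_{3} e_{4} + 2 e_{1} e_{2} e_{3} e_{5} + 27 e_{1} e_{3} e_{4} e_{5}
Answer: -6 + \frac{28}{3} e_{5} + 4 e_{1} e_{2} e_{3} e_{5} + 54 e_{1} e_{3} e_{4} e_{5}


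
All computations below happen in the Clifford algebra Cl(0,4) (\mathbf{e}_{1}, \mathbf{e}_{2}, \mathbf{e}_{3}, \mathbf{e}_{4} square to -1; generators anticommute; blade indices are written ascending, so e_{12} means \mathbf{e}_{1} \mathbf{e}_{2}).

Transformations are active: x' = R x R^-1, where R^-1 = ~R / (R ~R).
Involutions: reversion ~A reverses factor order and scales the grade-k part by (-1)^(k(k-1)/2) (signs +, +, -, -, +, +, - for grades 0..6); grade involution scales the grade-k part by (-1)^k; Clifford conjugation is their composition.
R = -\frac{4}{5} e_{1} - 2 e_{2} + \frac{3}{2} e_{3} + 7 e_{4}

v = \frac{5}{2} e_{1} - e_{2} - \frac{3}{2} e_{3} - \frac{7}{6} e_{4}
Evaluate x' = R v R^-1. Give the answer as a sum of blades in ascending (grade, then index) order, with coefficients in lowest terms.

~R = -\frac{4}{5} e_{1} - 2 e_{2} + \frac{3}{2} e_{3} + 7 e_{4}, and R ~R = -\frac{5589}{100}, so R^-1 = ~R / (-\frac{5589}{100}).
R v = \frac{125}{12} + \frac{29}{5} e_{12} - \frac{51}{20} e_{13} - \frac{497}{30} e_{14} + \frac{9}{2} e_{23} + \frac{28}{3} e_{24} + \frac{35}{4} e_{34}
Answer: -\frac{73835}{33534} e_{1} + \frac{29267}{16767} e_{2} + \frac{10517}{11178} e_{3} - \frac{48377}{33534} e_{4}


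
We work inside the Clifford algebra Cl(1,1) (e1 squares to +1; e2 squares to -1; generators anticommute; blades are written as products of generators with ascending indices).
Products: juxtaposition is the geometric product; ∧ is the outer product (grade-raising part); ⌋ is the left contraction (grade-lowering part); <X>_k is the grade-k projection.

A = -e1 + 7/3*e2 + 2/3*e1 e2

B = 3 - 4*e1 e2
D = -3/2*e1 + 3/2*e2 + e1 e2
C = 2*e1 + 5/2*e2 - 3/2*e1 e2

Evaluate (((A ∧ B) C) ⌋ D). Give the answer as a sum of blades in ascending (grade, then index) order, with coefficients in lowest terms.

step 1: -3*e1 + 7*e2 + 2*e1 e2
step 2: -53/2 - 31/2*e1 + 1/2*e2 - 43/2*e1 e2
step 3: 1 + 161/4*e1 - 221/4*e2 - 53/2*e1 e2
Answer: 1 + 161/4*e1 - 221/4*e2 - 53/2*e1 e2


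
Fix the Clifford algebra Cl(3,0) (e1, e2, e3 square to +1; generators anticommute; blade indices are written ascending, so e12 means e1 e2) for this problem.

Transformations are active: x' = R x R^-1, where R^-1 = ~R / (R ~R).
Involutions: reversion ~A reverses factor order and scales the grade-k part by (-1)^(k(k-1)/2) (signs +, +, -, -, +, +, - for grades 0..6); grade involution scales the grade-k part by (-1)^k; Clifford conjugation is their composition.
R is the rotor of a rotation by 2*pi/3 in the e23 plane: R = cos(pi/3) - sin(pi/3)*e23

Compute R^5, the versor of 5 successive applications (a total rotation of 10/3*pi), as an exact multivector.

Half-angle bookkeeping: 5 applications in e23 add up to rotor phase 5*pi/3 = 5*pi/3, so R^5 = cos(5*pi/3) - sin(5*pi/3)*e23.
cos(5*pi/3) = 1/2 and sin(5*pi/3) = -sqrt(3)/2, so R^5 = 1/2 + sqrt(3)/2*e23. The net rotation is 4/3*pi (after discarding 1 full turn, each of which contributes a factor -1 to the rotor); the rotor keeps the half-angle phase exactly.
Answer: 1/2 + sqrt(3)/2*e23


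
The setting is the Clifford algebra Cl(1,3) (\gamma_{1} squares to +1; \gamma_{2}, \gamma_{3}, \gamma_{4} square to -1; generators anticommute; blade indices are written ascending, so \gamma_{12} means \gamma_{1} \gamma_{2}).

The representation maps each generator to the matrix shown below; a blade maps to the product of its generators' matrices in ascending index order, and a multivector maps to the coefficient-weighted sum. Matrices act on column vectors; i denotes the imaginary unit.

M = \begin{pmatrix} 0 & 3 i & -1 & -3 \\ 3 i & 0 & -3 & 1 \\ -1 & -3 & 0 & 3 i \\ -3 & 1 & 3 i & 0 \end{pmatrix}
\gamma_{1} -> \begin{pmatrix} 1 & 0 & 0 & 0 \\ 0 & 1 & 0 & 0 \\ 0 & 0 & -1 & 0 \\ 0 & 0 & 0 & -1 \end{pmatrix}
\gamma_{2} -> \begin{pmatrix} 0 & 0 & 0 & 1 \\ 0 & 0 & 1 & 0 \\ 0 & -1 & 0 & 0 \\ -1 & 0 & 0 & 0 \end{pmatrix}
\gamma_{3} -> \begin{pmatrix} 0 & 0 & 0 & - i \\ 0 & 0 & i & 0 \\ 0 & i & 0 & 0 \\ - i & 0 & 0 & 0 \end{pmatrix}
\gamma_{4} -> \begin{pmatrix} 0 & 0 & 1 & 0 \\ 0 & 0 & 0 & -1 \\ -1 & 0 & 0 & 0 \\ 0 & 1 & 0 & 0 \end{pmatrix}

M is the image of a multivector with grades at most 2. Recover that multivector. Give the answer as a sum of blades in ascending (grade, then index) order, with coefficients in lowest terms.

Method: the blade images are trace-orthogonal — tr(rho(e_A) rho(e_B)^-1) = 4 if A = B and 0 otherwise — and rho(e_A)^-1 = (e_A)^2 * rho(e_A) with (e_A)^2 = +1 or -1, so the coefficient of e_A in the preimage is (e_A)^2 * tr(M rho(e_A))/4.
Nonzero projections over blades of grade <= 2: \gamma_{12}: (\gamma_{12})^2 = +1, tr(M rho(\gamma_{12})) = -12, coefficient -3; \gamma_{14}: (\gamma_{14})^2 = +1, tr(M rho(\gamma_{14})) = -4, coefficient -1; \gamma_{34}: (\gamma_{34})^2 = -1, tr(M rho(\gamma_{34})) = 12, coefficient -3. Every other blade of grade <= 2 projects to 0.
Answer: -3 \gamma_{12} - \gamma_{14} - 3 \gamma_{34}


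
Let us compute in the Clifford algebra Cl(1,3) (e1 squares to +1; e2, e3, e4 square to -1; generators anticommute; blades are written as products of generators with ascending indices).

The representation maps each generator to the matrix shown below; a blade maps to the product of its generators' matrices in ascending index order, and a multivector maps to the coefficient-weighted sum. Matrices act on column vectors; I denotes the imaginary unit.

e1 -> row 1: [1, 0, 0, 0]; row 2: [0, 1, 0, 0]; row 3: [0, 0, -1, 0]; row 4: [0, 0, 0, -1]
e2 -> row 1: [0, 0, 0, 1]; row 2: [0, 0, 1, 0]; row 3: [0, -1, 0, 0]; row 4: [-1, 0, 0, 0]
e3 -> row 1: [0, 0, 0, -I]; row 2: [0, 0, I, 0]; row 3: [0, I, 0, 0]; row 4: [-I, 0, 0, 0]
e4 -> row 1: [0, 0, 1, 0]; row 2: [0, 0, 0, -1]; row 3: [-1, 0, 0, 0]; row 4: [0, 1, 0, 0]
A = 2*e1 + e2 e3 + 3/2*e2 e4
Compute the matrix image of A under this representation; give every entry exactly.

Bivector images (products of the table entries): rho(e2 e3) = rho(e2)rho(e3) = row 1: [-I, 0, 0, 0]; row 2: [0, I, 0, 0]; row 3: [0, 0, -I, 0]; row 4: [0, 0, 0, I]; rho(e2 e4) = rho(e2)rho(e4) = row 1: [0, 1, 0, 0]; row 2: [-1, 0, 0, 0]; row 3: [0, 0, 0, 1]; row 4: [0, 0, -1, 0].
M = (2)*rho(e1) + (1)*rho(e2 e3) + (3/2)*rho(e2 e4), summed entrywise:
Answer: row 1: [2 - I, 3/2, 0, 0]; row 2: [-3/2, 2 + I, 0, 0]; row 3: [0, 0, -2 - I, 3/2]; row 4: [0, 0, -3/2, -2 + I]
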